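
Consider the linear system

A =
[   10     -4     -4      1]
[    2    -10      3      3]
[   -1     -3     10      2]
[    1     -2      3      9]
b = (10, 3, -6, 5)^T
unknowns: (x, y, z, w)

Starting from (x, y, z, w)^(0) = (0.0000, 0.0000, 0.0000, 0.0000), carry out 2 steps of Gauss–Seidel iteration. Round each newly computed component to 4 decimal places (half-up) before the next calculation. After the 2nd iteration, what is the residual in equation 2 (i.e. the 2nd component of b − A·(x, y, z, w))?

Iteration 1:
  x = (10 - (-4)·0.0000 - (-4)·0.0000 - (1)·0.0000) / (10) = 1.0000
  y = (3 - (2)·1.0000 - (3)·0.0000 - (3)·0.0000) / (-10) = -0.1000
  z = (-6 - (-1)·1.0000 - (-3)·-0.1000 - (2)·0.0000) / (10) = -0.5300
  w = (5 - (1)·1.0000 - (-2)·-0.1000 - (3)·-0.5300) / (9) = 0.5989
Iteration 2:
  x = (10 - (-4)·-0.1000 - (-4)·-0.5300 - (1)·0.5989) / (10) = 0.6881
  y = (3 - (2)·0.6881 - (3)·-0.5300 - (3)·0.5989) / (-10) = -0.1417
  z = (-6 - (-1)·0.6881 - (-3)·-0.1417 - (2)·0.5989) / (10) = -0.6935
  w = (5 - (1)·0.6881 - (-2)·-0.1417 - (3)·-0.6935) / (9) = 0.6788
Residual b − A·x = (-0.9006, 0.2509, -0.1596, -0.0002)

0.2509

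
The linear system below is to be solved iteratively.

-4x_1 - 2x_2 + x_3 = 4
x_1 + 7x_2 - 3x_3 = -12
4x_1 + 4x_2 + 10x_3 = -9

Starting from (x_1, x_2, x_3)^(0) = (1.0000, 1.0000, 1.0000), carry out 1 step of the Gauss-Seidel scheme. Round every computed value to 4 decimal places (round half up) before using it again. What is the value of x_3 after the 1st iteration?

0.0428

Iteration 1:
  x_1 = (4 - (-2)·1.0000 - (1)·1.0000) / (-4) = -1.2500
  x_2 = (-12 - (1)·-1.2500 - (-3)·1.0000) / (7) = -1.1071
  x_3 = (-9 - (4)·-1.2500 - (4)·-1.1071) / (10) = 0.0428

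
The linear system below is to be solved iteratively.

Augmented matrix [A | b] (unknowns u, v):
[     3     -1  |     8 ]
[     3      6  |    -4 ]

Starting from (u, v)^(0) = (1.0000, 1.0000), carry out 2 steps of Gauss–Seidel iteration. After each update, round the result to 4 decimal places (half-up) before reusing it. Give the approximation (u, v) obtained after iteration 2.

Iteration 1:
  u = (8 - (-1)·1.0000) / (3) = 3.0000
  v = (-4 - (3)·3.0000) / (6) = -2.1667
Iteration 2:
  u = (8 - (-1)·-2.1667) / (3) = 1.9444
  v = (-4 - (3)·1.9444) / (6) = -1.6389

(1.9444, -1.6389)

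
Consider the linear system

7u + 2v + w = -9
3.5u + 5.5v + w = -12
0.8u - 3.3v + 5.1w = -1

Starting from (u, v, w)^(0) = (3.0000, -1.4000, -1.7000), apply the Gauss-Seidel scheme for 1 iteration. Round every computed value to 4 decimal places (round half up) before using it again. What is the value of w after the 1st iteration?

-1.0423

Iteration 1:
  u = (-9 - (2)·-1.4000 - (1)·-1.7000) / (7) = -0.6429
  v = (-12 - (3.5)·-0.6429 - (1)·-1.7000) / (5.5) = -1.4636
  w = (-1 - (0.8)·-0.6429 - (-3.3)·-1.4636) / (5.1) = -1.0423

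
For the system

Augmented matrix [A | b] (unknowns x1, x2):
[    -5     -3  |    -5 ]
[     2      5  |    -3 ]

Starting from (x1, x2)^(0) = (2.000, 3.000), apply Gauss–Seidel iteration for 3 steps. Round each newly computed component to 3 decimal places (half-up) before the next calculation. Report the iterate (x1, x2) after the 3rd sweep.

Iteration 1:
  x1 = (-5 - (-3)·3.000) / (-5) = -0.800
  x2 = (-3 - (2)·-0.800) / (5) = -0.280
Iteration 2:
  x1 = (-5 - (-3)·-0.280) / (-5) = 1.168
  x2 = (-3 - (2)·1.168) / (5) = -1.067
Iteration 3:
  x1 = (-5 - (-3)·-1.067) / (-5) = 1.640
  x2 = (-3 - (2)·1.640) / (5) = -1.256

(1.640, -1.256)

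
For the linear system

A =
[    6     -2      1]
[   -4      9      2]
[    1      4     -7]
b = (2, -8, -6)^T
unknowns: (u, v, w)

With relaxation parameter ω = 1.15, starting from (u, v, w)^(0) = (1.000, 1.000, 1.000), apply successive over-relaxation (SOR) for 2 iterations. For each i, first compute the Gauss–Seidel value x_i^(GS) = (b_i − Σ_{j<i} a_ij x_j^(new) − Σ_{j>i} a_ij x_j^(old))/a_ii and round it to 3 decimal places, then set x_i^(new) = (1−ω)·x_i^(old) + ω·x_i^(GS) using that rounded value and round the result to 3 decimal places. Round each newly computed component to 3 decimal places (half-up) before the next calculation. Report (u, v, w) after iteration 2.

Iteration 1:
  u: GS value = (2 - (-2)·1.000 - (1)·1.000) / (6) = 0.500;  u ← (1−ω)·1.000 + ω·0.500 = 0.425
  v: GS value = (-8 - (-4)·0.425 - (2)·1.000) / (9) = -0.922;  v ← (1−ω)·1.000 + ω·-0.922 = -1.210
  w: GS value = (-6 - (1)·0.425 - (4)·-1.210) / (-7) = 0.226;  w ← (1−ω)·1.000 + ω·0.226 = 0.110
Iteration 2:
  u: GS value = (2 - (-2)·-1.210 - (1)·0.110) / (6) = -0.088;  u ← (1−ω)·0.425 + ω·-0.088 = -0.165
  v: GS value = (-8 - (-4)·-0.165 - (2)·0.110) / (9) = -0.987;  v ← (1−ω)·-1.210 + ω·-0.987 = -0.954
  w: GS value = (-6 - (1)·-0.165 - (4)·-0.954) / (-7) = 0.288;  w ← (1−ω)·0.110 + ω·0.288 = 0.315

(-0.165, -0.954, 0.315)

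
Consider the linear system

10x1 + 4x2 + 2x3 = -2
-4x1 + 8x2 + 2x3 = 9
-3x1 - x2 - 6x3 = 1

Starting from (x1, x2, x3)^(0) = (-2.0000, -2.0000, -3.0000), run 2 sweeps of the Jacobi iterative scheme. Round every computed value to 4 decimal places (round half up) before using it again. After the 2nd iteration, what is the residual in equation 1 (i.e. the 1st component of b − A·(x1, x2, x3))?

Iteration 1:
  x1 = (-2 - (4)·-2.0000 - (2)·-3.0000) / (10) = 1.2000
  x2 = (9 - (-4)·-2.0000 - (2)·-3.0000) / (8) = 0.8750
  x3 = (1 - (-3)·-2.0000 - (-1)·-2.0000) / (-6) = 1.1667
Iteration 2:
  x1 = (-2 - (4)·0.8750 - (2)·1.1667) / (10) = -0.7833
  x2 = (9 - (-4)·1.2000 - (2)·1.1667) / (8) = 1.4333
  x3 = (1 - (-3)·1.2000 - (-1)·0.8750) / (-6) = -0.9125
Residual b − A·x = (1.9248, -3.7746, -5.3916)

1.9248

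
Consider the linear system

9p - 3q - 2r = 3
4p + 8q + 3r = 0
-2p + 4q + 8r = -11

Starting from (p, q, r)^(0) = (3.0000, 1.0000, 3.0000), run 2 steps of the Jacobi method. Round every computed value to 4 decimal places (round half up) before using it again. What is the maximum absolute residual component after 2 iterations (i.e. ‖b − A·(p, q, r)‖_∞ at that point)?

13.7706

Iteration 1:
  p = (3 - (-3)·1.0000 - (-2)·3.0000) / (9) = 1.3333
  q = (0 - (4)·3.0000 - (3)·3.0000) / (8) = -2.6250
  r = (-11 - (-2)·3.0000 - (4)·1.0000) / (8) = -1.1250
Iteration 2:
  p = (3 - (-3)·-2.6250 - (-2)·-1.1250) / (9) = -0.7917
  q = (0 - (4)·1.3333 - (3)·-1.1250) / (8) = -0.2448
  r = (-11 - (-2)·1.3333 - (4)·-2.6250) / (8) = 0.2708
Residual b − A·x = (9.9325, 4.3128, -13.7706); ∞-norm = 13.7706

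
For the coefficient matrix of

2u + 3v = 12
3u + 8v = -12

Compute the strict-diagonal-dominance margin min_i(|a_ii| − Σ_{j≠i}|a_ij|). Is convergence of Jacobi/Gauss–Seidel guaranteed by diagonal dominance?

-1

row 1: |2| − (3) = -1
row 2: |8| − (3) = 5
minimum over rows = -1 → not strictly diagonally dominant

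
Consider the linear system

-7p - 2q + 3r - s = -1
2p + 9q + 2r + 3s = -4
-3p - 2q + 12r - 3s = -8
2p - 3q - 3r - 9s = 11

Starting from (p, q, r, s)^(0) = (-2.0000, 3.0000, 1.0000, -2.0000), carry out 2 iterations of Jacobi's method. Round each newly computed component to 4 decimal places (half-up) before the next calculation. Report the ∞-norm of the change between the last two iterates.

Iteration 1:
  p = (-1 - (-2)·3.0000 - (3)·1.0000 - (-1)·-2.0000) / (-7) = 0.0000
  q = (-4 - (2)·-2.0000 - (2)·1.0000 - (3)·-2.0000) / (9) = 0.4444
  r = (-8 - (-3)·-2.0000 - (-2)·3.0000 - (-3)·-2.0000) / (12) = -1.1667
  s = (11 - (2)·-2.0000 - (-3)·3.0000 - (-3)·1.0000) / (-9) = -3.0000
Iteration 2:
  p = (-1 - (-2)·0.4444 - (3)·-1.1667 - (-1)·-3.0000) / (-7) = -0.0556
  q = (-4 - (2)·0.0000 - (2)·-1.1667 - (3)·-3.0000) / (9) = 0.8148
  r = (-8 - (-3)·0.0000 - (-2)·0.4444 - (-3)·-3.0000) / (12) = -1.3426
  s = (11 - (2)·0.0000 - (-3)·0.4444 - (-3)·-1.1667) / (-9) = -0.9815
Change: (-0.0556, 0.3704, -0.1759, 2.0185) → max |·| = 2.0185

2.0185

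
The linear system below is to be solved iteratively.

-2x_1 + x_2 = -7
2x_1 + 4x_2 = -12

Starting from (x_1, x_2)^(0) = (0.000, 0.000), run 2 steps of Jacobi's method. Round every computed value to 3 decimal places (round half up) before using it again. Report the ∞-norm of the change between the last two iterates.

1.750

Iteration 1:
  x_1 = (-7 - (1)·0.000) / (-2) = 3.500
  x_2 = (-12 - (2)·0.000) / (4) = -3.000
Iteration 2:
  x_1 = (-7 - (1)·-3.000) / (-2) = 2.000
  x_2 = (-12 - (2)·3.500) / (4) = -4.750
Change: (-1.500, -1.750) → max |·| = 1.750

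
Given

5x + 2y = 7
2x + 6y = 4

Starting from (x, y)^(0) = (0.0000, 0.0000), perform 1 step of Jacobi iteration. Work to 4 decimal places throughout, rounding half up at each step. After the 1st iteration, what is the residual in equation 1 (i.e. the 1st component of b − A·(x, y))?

-1.3334

Iteration 1:
  x = (7 - (2)·0.0000) / (5) = 1.4000
  y = (4 - (2)·0.0000) / (6) = 0.6667
Residual b − A·x = (-1.3334, -2.8002)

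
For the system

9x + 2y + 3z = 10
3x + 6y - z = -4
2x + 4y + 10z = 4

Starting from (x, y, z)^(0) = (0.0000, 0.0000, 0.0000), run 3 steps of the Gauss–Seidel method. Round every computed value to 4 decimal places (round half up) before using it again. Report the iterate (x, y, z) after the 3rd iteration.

Iteration 1:
  x = (10 - (2)·0.0000 - (3)·0.0000) / (9) = 1.1111
  y = (-4 - (3)·1.1111 - (-1)·0.0000) / (6) = -1.2222
  z = (4 - (2)·1.1111 - (4)·-1.2222) / (10) = 0.6667
Iteration 2:
  x = (10 - (2)·-1.2222 - (3)·0.6667) / (9) = 1.1605
  y = (-4 - (3)·1.1605 - (-1)·0.6667) / (6) = -1.1358
  z = (4 - (2)·1.1605 - (4)·-1.1358) / (10) = 0.6222
Iteration 3:
  x = (10 - (2)·-1.1358 - (3)·0.6222) / (9) = 1.1561
  y = (-4 - (3)·1.1561 - (-1)·0.6222) / (6) = -1.1410
  z = (4 - (2)·1.1561 - (4)·-1.1410) / (10) = 0.6252

(1.1561, -1.1410, 0.6252)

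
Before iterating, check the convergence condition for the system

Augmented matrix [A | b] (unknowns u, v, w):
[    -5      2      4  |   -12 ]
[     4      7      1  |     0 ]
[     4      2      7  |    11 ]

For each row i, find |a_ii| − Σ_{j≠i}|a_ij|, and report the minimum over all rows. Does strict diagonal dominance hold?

-1

row 1: |-5| − (2+4) = -1
row 2: |7| − (4+1) = 2
row 3: |7| − (4+2) = 1
minimum over rows = -1 → not strictly diagonally dominant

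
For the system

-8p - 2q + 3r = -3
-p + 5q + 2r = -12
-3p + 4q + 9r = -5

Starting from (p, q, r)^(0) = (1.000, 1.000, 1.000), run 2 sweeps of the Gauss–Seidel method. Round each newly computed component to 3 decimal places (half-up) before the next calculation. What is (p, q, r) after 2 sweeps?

Iteration 1:
  p = (-3 - (-2)·1.000 - (3)·1.000) / (-8) = 0.500
  q = (-12 - (-1)·0.500 - (2)·1.000) / (5) = -2.700
  r = (-5 - (-3)·0.500 - (4)·-2.700) / (9) = 0.811
Iteration 2:
  p = (-3 - (-2)·-2.700 - (3)·0.811) / (-8) = 1.354
  q = (-12 - (-1)·1.354 - (2)·0.811) / (5) = -2.454
  r = (-5 - (-3)·1.354 - (4)·-2.454) / (9) = 0.986

(1.354, -2.454, 0.986)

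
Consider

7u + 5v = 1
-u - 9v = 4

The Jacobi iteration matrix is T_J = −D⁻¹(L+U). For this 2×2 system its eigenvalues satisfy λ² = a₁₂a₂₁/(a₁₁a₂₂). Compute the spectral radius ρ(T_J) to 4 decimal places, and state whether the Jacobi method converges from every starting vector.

0.2817

a₁₂a₂₁/(a₁₁a₂₂) = (5)·(-1) / ((7)·(-9)) = 0.079365
ρ = √|0.079365| = √0.079365 = 0.2817
ρ < 1, so Jacobi converges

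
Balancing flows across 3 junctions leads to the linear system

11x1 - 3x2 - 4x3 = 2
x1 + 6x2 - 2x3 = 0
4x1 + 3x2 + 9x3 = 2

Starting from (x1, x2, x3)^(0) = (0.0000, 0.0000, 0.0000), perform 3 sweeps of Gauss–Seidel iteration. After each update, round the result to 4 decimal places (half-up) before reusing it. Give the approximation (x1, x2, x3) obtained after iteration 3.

Iteration 1:
  x1 = (2 - (-3)·0.0000 - (-4)·0.0000) / (11) = 0.1818
  x2 = (0 - (1)·0.1818 - (-2)·0.0000) / (6) = -0.0303
  x3 = (2 - (4)·0.1818 - (3)·-0.0303) / (9) = 0.1515
Iteration 2:
  x1 = (2 - (-3)·-0.0303 - (-4)·0.1515) / (11) = 0.2286
  x2 = (0 - (1)·0.2286 - (-2)·0.1515) / (6) = 0.0124
  x3 = (2 - (4)·0.2286 - (3)·0.0124) / (9) = 0.1165
Iteration 3:
  x1 = (2 - (-3)·0.0124 - (-4)·0.1165) / (11) = 0.2276
  x2 = (0 - (1)·0.2276 - (-2)·0.1165) / (6) = 0.0009
  x3 = (2 - (4)·0.2276 - (3)·0.0009) / (9) = 0.1208

(0.2276, 0.0009, 0.1208)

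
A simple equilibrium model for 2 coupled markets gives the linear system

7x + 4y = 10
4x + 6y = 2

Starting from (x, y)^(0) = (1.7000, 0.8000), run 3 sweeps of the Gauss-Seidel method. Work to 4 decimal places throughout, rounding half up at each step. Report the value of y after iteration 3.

-0.9005

Iteration 1:
  x = (10 - (4)·0.8000) / (7) = 0.9714
  y = (2 - (4)·0.9714) / (6) = -0.3143
Iteration 2:
  x = (10 - (4)·-0.3143) / (7) = 1.6082
  y = (2 - (4)·1.6082) / (6) = -0.7388
Iteration 3:
  x = (10 - (4)·-0.7388) / (7) = 1.8507
  y = (2 - (4)·1.8507) / (6) = -0.9005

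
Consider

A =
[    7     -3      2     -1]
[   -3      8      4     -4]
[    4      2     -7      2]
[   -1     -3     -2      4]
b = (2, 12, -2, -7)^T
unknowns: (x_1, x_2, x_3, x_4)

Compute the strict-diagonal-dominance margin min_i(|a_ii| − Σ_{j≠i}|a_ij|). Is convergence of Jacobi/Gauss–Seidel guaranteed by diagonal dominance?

row 1: |7| − (3+2+1) = 1
row 2: |8| − (3+4+4) = -3
row 3: |-7| − (4+2+2) = -1
row 4: |4| − (1+3+2) = -2
minimum over rows = -3 → not strictly diagonally dominant

-3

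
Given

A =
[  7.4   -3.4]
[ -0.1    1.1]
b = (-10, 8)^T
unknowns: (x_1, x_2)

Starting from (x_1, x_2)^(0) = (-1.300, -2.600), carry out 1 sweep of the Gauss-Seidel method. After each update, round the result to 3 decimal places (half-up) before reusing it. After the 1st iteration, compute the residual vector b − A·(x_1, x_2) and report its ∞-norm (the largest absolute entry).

32.780

Iteration 1:
  x_1 = (-10 - (-3.4)·-2.600) / (7.4) = -2.546
  x_2 = (8 - (-0.1)·-2.546) / (1.1) = 7.041
Residual b − A·x = (32.780, 0.000); ∞-norm = 32.780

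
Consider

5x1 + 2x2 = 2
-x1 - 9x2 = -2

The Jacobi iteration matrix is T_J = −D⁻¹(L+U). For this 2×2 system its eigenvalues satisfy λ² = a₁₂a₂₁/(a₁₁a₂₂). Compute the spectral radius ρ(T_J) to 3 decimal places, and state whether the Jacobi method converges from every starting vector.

0.211

a₁₂a₂₁/(a₁₁a₂₂) = (2)·(-1) / ((5)·(-9)) = 0.044444
ρ = √|0.044444| = √0.044444 = 0.211
ρ < 1, so Jacobi converges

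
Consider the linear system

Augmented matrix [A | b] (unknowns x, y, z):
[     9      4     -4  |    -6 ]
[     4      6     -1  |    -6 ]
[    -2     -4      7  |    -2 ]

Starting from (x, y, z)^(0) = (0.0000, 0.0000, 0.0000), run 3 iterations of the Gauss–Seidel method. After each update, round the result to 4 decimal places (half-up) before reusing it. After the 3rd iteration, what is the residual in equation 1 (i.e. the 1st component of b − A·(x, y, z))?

Iteration 1:
  x = (-6 - (4)·0.0000 - (-4)·0.0000) / (9) = -0.6667
  y = (-6 - (4)·-0.6667 - (-1)·0.0000) / (6) = -0.5555
  z = (-2 - (-2)·-0.6667 - (-4)·-0.5555) / (7) = -0.7936
Iteration 2:
  x = (-6 - (4)·-0.5555 - (-4)·-0.7936) / (9) = -0.7725
  y = (-6 - (4)·-0.7725 - (-1)·-0.7936) / (6) = -0.6173
  z = (-2 - (-2)·-0.7725 - (-4)·-0.6173) / (7) = -0.8592
Iteration 3:
  x = (-6 - (4)·-0.6173 - (-4)·-0.8592) / (9) = -0.7742
  y = (-6 - (4)·-0.7742 - (-1)·-0.8592) / (6) = -0.6271
  z = (-2 - (-2)·-0.7742 - (-4)·-0.6271) / (7) = -0.8653
Residual b − A·x = (0.0150, -0.0059, 0.0003)

0.0150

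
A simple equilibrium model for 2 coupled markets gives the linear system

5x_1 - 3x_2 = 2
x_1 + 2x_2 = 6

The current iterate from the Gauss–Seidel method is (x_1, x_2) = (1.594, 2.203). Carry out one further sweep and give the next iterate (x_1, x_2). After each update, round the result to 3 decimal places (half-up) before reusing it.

(1.722, 2.139)

One sweep:
  x_1 = (2 - (-3)·2.203) / (5) = 1.722
  x_2 = (6 - (1)·1.722) / (2) = 2.139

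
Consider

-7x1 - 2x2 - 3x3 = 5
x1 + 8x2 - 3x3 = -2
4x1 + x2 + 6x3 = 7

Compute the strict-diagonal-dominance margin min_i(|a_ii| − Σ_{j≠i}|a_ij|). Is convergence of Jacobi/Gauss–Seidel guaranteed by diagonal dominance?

row 1: |-7| − (2+3) = 2
row 2: |8| − (1+3) = 4
row 3: |6| − (4+1) = 1
minimum over rows = 1 → strictly diagonally dominant (convergence guaranteed)

1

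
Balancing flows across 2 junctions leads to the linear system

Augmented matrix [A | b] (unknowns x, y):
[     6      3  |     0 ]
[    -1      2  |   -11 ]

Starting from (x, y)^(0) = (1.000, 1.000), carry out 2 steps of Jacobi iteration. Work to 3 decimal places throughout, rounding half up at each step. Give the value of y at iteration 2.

Iteration 1:
  x = (0 - (3)·1.000) / (6) = -0.500
  y = (-11 - (-1)·1.000) / (2) = -5.000
Iteration 2:
  x = (0 - (3)·-5.000) / (6) = 2.500
  y = (-11 - (-1)·-0.500) / (2) = -5.750

-5.750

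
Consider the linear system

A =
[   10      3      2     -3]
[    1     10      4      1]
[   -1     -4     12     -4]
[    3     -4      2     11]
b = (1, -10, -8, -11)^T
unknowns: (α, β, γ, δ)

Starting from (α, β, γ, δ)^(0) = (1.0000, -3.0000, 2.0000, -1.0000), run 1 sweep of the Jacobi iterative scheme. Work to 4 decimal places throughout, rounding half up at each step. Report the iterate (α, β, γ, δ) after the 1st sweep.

(0.3000, -1.8000, -1.9167, -2.7273)

Iteration 1:
  α = (1 - (3)·-3.0000 - (2)·2.0000 - (-3)·-1.0000) / (10) = 0.3000
  β = (-10 - (1)·1.0000 - (4)·2.0000 - (1)·-1.0000) / (10) = -1.8000
  γ = (-8 - (-1)·1.0000 - (-4)·-3.0000 - (-4)·-1.0000) / (12) = -1.9167
  δ = (-11 - (3)·1.0000 - (-4)·-3.0000 - (2)·2.0000) / (11) = -2.7273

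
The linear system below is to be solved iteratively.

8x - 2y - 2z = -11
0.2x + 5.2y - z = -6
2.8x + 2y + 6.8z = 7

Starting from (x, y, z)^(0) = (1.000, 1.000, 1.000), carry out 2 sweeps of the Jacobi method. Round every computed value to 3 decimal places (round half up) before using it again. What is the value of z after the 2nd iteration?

Iteration 1:
  x = (-11 - (-2)·1.000 - (-2)·1.000) / (8) = -0.875
  y = (-6 - (0.2)·1.000 - (-1)·1.000) / (5.2) = -1.000
  z = (7 - (2.8)·1.000 - (2)·1.000) / (6.8) = 0.324
Iteration 2:
  x = (-11 - (-2)·-1.000 - (-2)·0.324) / (8) = -1.544
  y = (-6 - (0.2)·-0.875 - (-1)·0.324) / (5.2) = -1.058
  z = (7 - (2.8)·-0.875 - (2)·-1.000) / (6.8) = 1.684

1.684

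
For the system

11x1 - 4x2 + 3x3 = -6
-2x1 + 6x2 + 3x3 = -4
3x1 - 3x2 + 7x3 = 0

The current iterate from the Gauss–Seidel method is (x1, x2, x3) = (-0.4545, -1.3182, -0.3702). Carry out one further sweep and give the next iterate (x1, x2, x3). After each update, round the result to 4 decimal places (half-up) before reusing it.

One sweep:
  x1 = (-6 - (-4)·-1.3182 - (3)·-0.3702) / (11) = -0.9238
  x2 = (-4 - (-2)·-0.9238 - (3)·-0.3702) / (6) = -0.7895
  x3 = (0 - (3)·-0.9238 - (-3)·-0.7895) / (7) = 0.0576

(-0.9238, -0.7895, 0.0576)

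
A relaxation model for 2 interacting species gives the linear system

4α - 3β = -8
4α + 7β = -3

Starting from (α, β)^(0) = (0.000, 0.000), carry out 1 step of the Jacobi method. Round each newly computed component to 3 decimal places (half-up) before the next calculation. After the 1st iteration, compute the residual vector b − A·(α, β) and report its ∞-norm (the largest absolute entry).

Iteration 1:
  α = (-8 - (-3)·0.000) / (4) = -2.000
  β = (-3 - (4)·0.000) / (7) = -0.429
Residual b − A·x = (-1.287, 8.003); ∞-norm = 8.003

8.003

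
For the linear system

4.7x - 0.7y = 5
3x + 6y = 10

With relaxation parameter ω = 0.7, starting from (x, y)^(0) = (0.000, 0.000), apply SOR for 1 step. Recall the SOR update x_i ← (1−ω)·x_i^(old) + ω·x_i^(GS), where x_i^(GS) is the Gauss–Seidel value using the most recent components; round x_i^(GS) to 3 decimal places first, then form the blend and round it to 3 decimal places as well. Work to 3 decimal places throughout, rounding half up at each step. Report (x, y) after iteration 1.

(0.745, 0.906)

Iteration 1:
  x: GS value = (5 - (-0.7)·0.000) / (4.7) = 1.064;  x ← (1−ω)·0.000 + ω·1.064 = 0.745
  y: GS value = (10 - (3)·0.745) / (6) = 1.294;  y ← (1−ω)·0.000 + ω·1.294 = 0.906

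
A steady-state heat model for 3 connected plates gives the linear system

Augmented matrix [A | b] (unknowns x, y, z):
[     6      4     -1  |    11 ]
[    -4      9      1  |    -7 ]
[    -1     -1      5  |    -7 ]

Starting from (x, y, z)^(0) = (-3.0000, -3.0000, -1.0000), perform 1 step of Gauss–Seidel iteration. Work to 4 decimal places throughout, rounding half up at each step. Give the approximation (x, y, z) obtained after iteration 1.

(3.6667, 0.9630, -0.4741)

Iteration 1:
  x = (11 - (4)·-3.0000 - (-1)·-1.0000) / (6) = 3.6667
  y = (-7 - (-4)·3.6667 - (1)·-1.0000) / (9) = 0.9630
  z = (-7 - (-1)·3.6667 - (-1)·0.9630) / (5) = -0.4741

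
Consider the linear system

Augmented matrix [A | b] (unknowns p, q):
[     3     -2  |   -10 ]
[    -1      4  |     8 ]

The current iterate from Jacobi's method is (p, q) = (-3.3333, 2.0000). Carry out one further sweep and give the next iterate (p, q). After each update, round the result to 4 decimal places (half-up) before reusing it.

One sweep:
  p = (-10 - (-2)·2.0000) / (3) = -2.0000
  q = (8 - (-1)·-3.3333) / (4) = 1.1667

(-2.0000, 1.1667)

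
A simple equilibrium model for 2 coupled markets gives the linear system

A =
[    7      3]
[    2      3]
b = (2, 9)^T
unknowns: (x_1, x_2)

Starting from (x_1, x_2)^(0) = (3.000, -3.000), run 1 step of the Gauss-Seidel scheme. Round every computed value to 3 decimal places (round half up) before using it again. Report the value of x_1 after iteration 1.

Iteration 1:
  x_1 = (2 - (3)·-3.000) / (7) = 1.571
  x_2 = (9 - (2)·1.571) / (3) = 1.953

1.571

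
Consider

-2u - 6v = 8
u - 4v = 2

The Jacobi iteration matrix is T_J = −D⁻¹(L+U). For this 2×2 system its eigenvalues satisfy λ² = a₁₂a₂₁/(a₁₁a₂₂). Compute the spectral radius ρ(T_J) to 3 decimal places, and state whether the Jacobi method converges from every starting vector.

a₁₂a₂₁/(a₁₁a₂₂) = (-6)·(1) / ((-2)·(-4)) = -0.750000
ρ = √|-0.750000| = √0.750000 = 0.866
ρ < 1, so Jacobi converges

0.866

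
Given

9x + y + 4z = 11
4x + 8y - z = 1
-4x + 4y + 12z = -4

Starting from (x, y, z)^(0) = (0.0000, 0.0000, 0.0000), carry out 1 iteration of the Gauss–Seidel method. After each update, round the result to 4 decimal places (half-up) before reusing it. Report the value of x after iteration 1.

1.2222

Iteration 1:
  x = (11 - (1)·0.0000 - (4)·0.0000) / (9) = 1.2222
  y = (1 - (4)·1.2222 - (-1)·0.0000) / (8) = -0.4861
  z = (-4 - (-4)·1.2222 - (4)·-0.4861) / (12) = 0.2361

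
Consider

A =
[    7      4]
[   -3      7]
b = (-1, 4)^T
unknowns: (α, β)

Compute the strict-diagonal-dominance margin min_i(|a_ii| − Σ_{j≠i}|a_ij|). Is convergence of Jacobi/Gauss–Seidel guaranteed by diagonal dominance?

row 1: |7| − (4) = 3
row 2: |7| − (3) = 4
minimum over rows = 3 → strictly diagonally dominant (convergence guaranteed)

3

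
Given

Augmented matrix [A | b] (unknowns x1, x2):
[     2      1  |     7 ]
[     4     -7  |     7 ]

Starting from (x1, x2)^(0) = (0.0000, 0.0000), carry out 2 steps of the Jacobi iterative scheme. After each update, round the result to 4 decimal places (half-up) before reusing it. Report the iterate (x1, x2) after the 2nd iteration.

(4.0000, 1.0000)

Iteration 1:
  x1 = (7 - (1)·0.0000) / (2) = 3.5000
  x2 = (7 - (4)·0.0000) / (-7) = -1.0000
Iteration 2:
  x1 = (7 - (1)·-1.0000) / (2) = 4.0000
  x2 = (7 - (4)·3.5000) / (-7) = 1.0000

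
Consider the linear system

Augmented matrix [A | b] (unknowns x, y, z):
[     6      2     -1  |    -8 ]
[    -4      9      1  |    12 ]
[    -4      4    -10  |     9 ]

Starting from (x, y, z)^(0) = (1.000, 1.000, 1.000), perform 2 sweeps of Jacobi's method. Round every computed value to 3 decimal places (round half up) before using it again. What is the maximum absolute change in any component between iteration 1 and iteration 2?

1.267

Iteration 1:
  x = (-8 - (2)·1.000 - (-1)·1.000) / (6) = -1.500
  y = (12 - (-4)·1.000 - (1)·1.000) / (9) = 1.667
  z = (9 - (-4)·1.000 - (4)·1.000) / (-10) = -0.900
Iteration 2:
  x = (-8 - (2)·1.667 - (-1)·-0.900) / (6) = -2.039
  y = (12 - (-4)·-1.500 - (1)·-0.900) / (9) = 0.767
  z = (9 - (-4)·-1.500 - (4)·1.667) / (-10) = 0.367
Change: (-0.539, -0.900, 1.267) → max |·| = 1.267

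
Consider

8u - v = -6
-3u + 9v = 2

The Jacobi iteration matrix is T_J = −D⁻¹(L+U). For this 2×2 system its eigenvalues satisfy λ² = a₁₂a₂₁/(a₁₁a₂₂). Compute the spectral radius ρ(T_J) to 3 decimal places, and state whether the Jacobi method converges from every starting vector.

0.204

a₁₂a₂₁/(a₁₁a₂₂) = (-1)·(-3) / ((8)·(9)) = 0.041667
ρ = √|0.041667| = √0.041667 = 0.204
ρ < 1, so Jacobi converges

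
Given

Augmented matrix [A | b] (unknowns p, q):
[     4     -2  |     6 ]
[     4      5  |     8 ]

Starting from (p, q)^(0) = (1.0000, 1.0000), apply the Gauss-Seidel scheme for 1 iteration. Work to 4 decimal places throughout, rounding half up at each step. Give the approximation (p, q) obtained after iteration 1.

(2.0000, 0.0000)

Iteration 1:
  p = (6 - (-2)·1.0000) / (4) = 2.0000
  q = (8 - (4)·2.0000) / (5) = 0.0000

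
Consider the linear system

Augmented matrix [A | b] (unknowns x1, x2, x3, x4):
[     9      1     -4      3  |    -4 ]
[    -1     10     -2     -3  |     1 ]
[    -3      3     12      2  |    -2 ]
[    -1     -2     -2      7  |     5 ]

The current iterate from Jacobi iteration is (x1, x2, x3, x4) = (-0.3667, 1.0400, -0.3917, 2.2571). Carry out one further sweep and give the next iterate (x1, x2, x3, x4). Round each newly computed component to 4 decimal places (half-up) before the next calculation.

(-1.4865, 0.6621, -0.8945, 0.8471)

One sweep:
  x1 = (-4 - (1)·1.0400 - (-4)·-0.3917 - (3)·2.2571) / (9) = -1.4865
  x2 = (1 - (-1)·-0.3667 - (-2)·-0.3917 - (-3)·2.2571) / (10) = 0.6621
  x3 = (-2 - (-3)·-0.3667 - (3)·1.0400 - (2)·2.2571) / (12) = -0.8945
  x4 = (5 - (-1)·-0.3667 - (-2)·1.0400 - (-2)·-0.3917) / (7) = 0.8471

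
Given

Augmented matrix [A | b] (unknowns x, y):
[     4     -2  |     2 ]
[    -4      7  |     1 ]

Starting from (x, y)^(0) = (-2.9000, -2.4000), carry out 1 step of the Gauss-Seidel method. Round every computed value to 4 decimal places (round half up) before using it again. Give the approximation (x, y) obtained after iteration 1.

(-0.7000, -0.2571)

Iteration 1:
  x = (2 - (-2)·-2.4000) / (4) = -0.7000
  y = (1 - (-4)·-0.7000) / (7) = -0.2571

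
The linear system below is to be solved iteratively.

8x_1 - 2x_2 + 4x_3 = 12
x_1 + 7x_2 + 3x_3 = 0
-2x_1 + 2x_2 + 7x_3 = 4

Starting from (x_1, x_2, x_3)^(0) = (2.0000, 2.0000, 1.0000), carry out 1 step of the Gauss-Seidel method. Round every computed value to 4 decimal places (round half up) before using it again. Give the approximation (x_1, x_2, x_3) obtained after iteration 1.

Iteration 1:
  x_1 = (12 - (-2)·2.0000 - (4)·1.0000) / (8) = 1.5000
  x_2 = (0 - (1)·1.5000 - (3)·1.0000) / (7) = -0.6429
  x_3 = (4 - (-2)·1.5000 - (2)·-0.6429) / (7) = 1.1837

(1.5000, -0.6429, 1.1837)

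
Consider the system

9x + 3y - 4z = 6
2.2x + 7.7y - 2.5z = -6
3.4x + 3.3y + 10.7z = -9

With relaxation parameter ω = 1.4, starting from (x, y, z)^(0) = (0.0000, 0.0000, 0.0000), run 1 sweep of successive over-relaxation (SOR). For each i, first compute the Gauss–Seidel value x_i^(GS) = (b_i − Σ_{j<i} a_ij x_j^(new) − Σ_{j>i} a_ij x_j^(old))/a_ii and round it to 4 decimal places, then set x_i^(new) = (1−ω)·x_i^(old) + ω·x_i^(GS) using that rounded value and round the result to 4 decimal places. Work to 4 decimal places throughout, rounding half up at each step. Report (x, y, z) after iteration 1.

Iteration 1:
  x: GS value = (6 - (3)·0.0000 - (-4)·0.0000) / (9) = 0.6667;  x ← (1−ω)·0.0000 + ω·0.6667 = 0.9334
  y: GS value = (-6 - (2.2)·0.9334 - (-2.5)·0.0000) / (7.7) = -1.0459;  y ← (1−ω)·0.0000 + ω·-1.0459 = -1.4643
  z: GS value = (-9 - (3.4)·0.9334 - (3.3)·-1.4643) / (10.7) = -0.6861;  z ← (1−ω)·0.0000 + ω·-0.6861 = -0.9605

(0.9334, -1.4643, -0.9605)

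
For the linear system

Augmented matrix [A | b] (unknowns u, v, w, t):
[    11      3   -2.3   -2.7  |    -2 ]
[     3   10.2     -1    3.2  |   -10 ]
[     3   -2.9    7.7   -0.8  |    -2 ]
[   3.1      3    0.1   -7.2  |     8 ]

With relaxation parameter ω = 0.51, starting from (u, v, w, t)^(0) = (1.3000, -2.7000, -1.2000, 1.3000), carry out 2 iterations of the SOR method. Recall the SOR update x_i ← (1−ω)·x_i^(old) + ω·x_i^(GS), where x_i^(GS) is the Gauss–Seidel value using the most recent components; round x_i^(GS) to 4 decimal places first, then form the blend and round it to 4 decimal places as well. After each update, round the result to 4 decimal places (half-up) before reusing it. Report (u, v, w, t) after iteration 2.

Iteration 1:
  u: GS value = (-2 - (3)·-2.7000 - (-2.3)·-1.2000 - (-2.7)·1.3000) / (11) = 0.6227;  u ← (1−ω)·1.3000 + ω·0.6227 = 0.9546
  v: GS value = (-10 - (3)·0.9546 - (-1)·-1.2000 - (3.2)·1.3000) / (10.2) = -1.7866;  v ← (1−ω)·-2.7000 + ω·-1.7866 = -2.2342
  w: GS value = (-2 - (3)·0.9546 - (-2.9)·-2.2342 - (-0.8)·1.3000) / (7.7) = -1.3380;  w ← (1−ω)·-1.2000 + ω·-1.3380 = -1.2704
  t: GS value = (8 - (3.1)·0.9546 - (3)·-2.2342 - (0.1)·-1.2704) / (-7.2) = -1.6487;  t ← (1−ω)·1.3000 + ω·-1.6487 = -0.2038
Iteration 2:
  u: GS value = (-2 - (3)·-2.2342 - (-2.3)·-1.2704 - (-2.7)·-0.2038) / (11) = 0.1119;  u ← (1−ω)·0.9546 + ω·0.1119 = 0.5248
  v: GS value = (-10 - (3)·0.5248 - (-1)·-1.2704 - (3.2)·-0.2038) / (10.2) = -1.1954;  v ← (1−ω)·-2.2342 + ω·-1.1954 = -1.7044
  w: GS value = (-2 - (3)·0.5248 - (-2.9)·-1.7044 - (-0.8)·-0.2038) / (7.7) = -1.1273;  w ← (1−ω)·-1.2704 + ω·-1.1273 = -1.1974
  t: GS value = (8 - (3.1)·0.5248 - (3)·-1.7044 - (0.1)·-1.1974) / (-7.2) = -1.6120;  t ← (1−ω)·-0.2038 + ω·-1.6120 = -0.9220

(0.5248, -1.7044, -1.1974, -0.9220)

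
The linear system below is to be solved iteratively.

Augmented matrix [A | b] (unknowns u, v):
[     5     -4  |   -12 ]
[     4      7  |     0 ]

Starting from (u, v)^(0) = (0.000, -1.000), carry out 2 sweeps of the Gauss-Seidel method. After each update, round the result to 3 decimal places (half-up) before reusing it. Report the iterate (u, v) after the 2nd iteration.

Iteration 1:
  u = (-12 - (-4)·-1.000) / (5) = -3.200
  v = (0 - (4)·-3.200) / (7) = 1.829
Iteration 2:
  u = (-12 - (-4)·1.829) / (5) = -0.937
  v = (0 - (4)·-0.937) / (7) = 0.535

(-0.937, 0.535)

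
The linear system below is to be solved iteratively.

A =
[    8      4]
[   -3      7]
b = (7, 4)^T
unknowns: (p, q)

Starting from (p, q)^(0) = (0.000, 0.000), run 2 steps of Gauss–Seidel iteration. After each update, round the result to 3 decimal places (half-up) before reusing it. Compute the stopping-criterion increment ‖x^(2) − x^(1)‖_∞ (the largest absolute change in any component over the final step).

Iteration 1:
  p = (7 - (4)·0.000) / (8) = 0.875
  q = (4 - (-3)·0.875) / (7) = 0.946
Iteration 2:
  p = (7 - (4)·0.946) / (8) = 0.402
  q = (4 - (-3)·0.402) / (7) = 0.744
Change: (-0.473, -0.202) → max |·| = 0.473

0.473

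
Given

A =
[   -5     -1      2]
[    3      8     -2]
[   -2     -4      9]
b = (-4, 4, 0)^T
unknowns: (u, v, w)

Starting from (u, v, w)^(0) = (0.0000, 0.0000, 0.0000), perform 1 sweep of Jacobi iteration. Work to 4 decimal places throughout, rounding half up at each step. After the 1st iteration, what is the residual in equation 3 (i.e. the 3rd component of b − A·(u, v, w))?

3.6000

Iteration 1:
  u = (-4 - (-1)·0.0000 - (2)·0.0000) / (-5) = 0.8000
  v = (4 - (3)·0.0000 - (-2)·0.0000) / (8) = 0.5000
  w = (0 - (-2)·0.0000 - (-4)·0.0000) / (9) = 0.0000
Residual b − A·x = (0.5000, -2.4000, 3.6000)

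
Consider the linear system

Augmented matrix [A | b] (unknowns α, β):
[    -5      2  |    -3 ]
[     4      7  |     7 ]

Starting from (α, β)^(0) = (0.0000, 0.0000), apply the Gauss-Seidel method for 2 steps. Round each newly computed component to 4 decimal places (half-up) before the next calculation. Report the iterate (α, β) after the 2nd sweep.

(0.8628, 0.5070)

Iteration 1:
  α = (-3 - (2)·0.0000) / (-5) = 0.6000
  β = (7 - (4)·0.6000) / (7) = 0.6571
Iteration 2:
  α = (-3 - (2)·0.6571) / (-5) = 0.8628
  β = (7 - (4)·0.8628) / (7) = 0.5070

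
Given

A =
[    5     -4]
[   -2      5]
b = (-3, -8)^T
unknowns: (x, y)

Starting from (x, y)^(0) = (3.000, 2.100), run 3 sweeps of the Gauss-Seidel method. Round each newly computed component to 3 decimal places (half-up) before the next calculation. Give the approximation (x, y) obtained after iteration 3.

Iteration 1:
  x = (-3 - (-4)·2.100) / (5) = 1.080
  y = (-8 - (-2)·1.080) / (5) = -1.168
Iteration 2:
  x = (-3 - (-4)·-1.168) / (5) = -1.534
  y = (-8 - (-2)·-1.534) / (5) = -2.214
Iteration 3:
  x = (-3 - (-4)·-2.214) / (5) = -2.371
  y = (-8 - (-2)·-2.371) / (5) = -2.548

(-2.371, -2.548)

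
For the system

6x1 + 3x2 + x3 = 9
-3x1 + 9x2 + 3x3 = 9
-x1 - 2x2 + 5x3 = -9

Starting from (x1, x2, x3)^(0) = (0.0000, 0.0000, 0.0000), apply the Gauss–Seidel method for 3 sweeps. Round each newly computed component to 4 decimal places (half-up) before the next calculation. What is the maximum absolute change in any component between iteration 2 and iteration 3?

Iteration 1:
  x1 = (9 - (3)·0.0000 - (1)·0.0000) / (6) = 1.5000
  x2 = (9 - (-3)·1.5000 - (3)·0.0000) / (9) = 1.5000
  x3 = (-9 - (-1)·1.5000 - (-2)·1.5000) / (5) = -0.9000
Iteration 2:
  x1 = (9 - (3)·1.5000 - (1)·-0.9000) / (6) = 0.9000
  x2 = (9 - (-3)·0.9000 - (3)·-0.9000) / (9) = 1.6000
  x3 = (-9 - (-1)·0.9000 - (-2)·1.6000) / (5) = -0.9800
Iteration 3:
  x1 = (9 - (3)·1.6000 - (1)·-0.9800) / (6) = 0.8633
  x2 = (9 - (-3)·0.8633 - (3)·-0.9800) / (9) = 1.6144
  x3 = (-9 - (-1)·0.8633 - (-2)·1.6144) / (5) = -0.9816
Change: (-0.0367, 0.0144, -0.0016) → max |·| = 0.0367

0.0367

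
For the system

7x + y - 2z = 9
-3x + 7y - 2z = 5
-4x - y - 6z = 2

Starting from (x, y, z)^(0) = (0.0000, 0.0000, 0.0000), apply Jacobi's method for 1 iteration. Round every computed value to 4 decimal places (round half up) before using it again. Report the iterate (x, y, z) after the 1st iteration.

(1.2857, 0.7143, -0.3333)

Iteration 1:
  x = (9 - (1)·0.0000 - (-2)·0.0000) / (7) = 1.2857
  y = (5 - (-3)·0.0000 - (-2)·0.0000) / (7) = 0.7143
  z = (2 - (-4)·0.0000 - (-1)·0.0000) / (-6) = -0.3333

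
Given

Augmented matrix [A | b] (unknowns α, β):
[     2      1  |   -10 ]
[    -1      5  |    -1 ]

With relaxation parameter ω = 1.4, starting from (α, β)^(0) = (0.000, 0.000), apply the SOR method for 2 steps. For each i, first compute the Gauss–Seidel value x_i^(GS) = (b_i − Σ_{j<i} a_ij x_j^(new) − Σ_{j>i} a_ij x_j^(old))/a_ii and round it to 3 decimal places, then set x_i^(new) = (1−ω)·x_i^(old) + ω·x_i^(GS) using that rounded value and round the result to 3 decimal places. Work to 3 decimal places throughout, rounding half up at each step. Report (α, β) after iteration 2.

Iteration 1:
  α: GS value = (-10 - (1)·0.000) / (2) = -5.000;  α ← (1−ω)·0.000 + ω·-5.000 = -7.000
  β: GS value = (-1 - (-1)·-7.000) / (5) = -1.600;  β ← (1−ω)·0.000 + ω·-1.600 = -2.240
Iteration 2:
  α: GS value = (-10 - (1)·-2.240) / (2) = -3.880;  α ← (1−ω)·-7.000 + ω·-3.880 = -2.632
  β: GS value = (-1 - (-1)·-2.632) / (5) = -0.726;  β ← (1−ω)·-2.240 + ω·-0.726 = -0.120

(-2.632, -0.120)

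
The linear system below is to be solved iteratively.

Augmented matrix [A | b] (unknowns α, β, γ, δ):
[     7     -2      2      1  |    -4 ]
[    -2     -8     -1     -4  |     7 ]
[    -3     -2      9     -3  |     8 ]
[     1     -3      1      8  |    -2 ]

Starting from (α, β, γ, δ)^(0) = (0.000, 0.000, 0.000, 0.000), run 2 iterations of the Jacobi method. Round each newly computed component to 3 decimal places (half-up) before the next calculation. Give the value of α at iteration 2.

Iteration 1:
  α = (-4 - (-2)·0.000 - (2)·0.000 - (1)·0.000) / (7) = -0.571
  β = (7 - (-2)·0.000 - (-1)·0.000 - (-4)·0.000) / (-8) = -0.875
  γ = (8 - (-3)·0.000 - (-2)·0.000 - (-3)·0.000) / (9) = 0.889
  δ = (-2 - (1)·0.000 - (-3)·0.000 - (1)·0.000) / (8) = -0.250
Iteration 2:
  α = (-4 - (-2)·-0.875 - (2)·0.889 - (1)·-0.250) / (7) = -1.040
  β = (7 - (-2)·-0.571 - (-1)·0.889 - (-4)·-0.250) / (-8) = -0.718
  γ = (8 - (-3)·-0.571 - (-2)·-0.875 - (-3)·-0.250) / (9) = 0.421
  δ = (-2 - (1)·-0.571 - (-3)·-0.875 - (1)·0.889) / (8) = -0.618

-1.040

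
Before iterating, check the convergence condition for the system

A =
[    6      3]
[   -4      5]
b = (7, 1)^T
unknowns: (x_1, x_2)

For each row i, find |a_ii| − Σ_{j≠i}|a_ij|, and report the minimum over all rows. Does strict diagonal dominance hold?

1

row 1: |6| − (3) = 3
row 2: |5| − (4) = 1
minimum over rows = 1 → strictly diagonally dominant (convergence guaranteed)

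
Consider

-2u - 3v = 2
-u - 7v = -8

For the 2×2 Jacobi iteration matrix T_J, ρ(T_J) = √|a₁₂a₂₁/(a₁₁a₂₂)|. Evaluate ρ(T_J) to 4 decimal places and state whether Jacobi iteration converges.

a₁₂a₂₁/(a₁₁a₂₂) = (-3)·(-1) / ((-2)·(-7)) = 0.214286
ρ = √|0.214286| = √0.214286 = 0.4629
ρ < 1, so Jacobi converges

0.4629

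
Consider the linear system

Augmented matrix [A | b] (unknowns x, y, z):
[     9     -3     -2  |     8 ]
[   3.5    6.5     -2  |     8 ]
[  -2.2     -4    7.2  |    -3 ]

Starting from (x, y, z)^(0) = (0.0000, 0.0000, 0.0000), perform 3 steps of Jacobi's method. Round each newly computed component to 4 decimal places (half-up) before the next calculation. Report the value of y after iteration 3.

Iteration 1:
  x = (8 - (-3)·0.0000 - (-2)·0.0000) / (9) = 0.8889
  y = (8 - (3.5)·0.0000 - (-2)·0.0000) / (6.5) = 1.2308
  z = (-3 - (-2.2)·0.0000 - (-4)·0.0000) / (7.2) = -0.4167
Iteration 2:
  x = (8 - (-3)·1.2308 - (-2)·-0.4167) / (9) = 1.2066
  y = (8 - (3.5)·0.8889 - (-2)·-0.4167) / (6.5) = 0.6239
  z = (-3 - (-2.2)·0.8889 - (-4)·1.2308) / (7.2) = 0.5387
Iteration 3:
  x = (8 - (-3)·0.6239 - (-2)·0.5387) / (9) = 1.2166
  y = (8 - (3.5)·1.2066 - (-2)·0.5387) / (6.5) = 0.7468
  z = (-3 - (-2.2)·1.2066 - (-4)·0.6239) / (7.2) = 0.2986

0.7468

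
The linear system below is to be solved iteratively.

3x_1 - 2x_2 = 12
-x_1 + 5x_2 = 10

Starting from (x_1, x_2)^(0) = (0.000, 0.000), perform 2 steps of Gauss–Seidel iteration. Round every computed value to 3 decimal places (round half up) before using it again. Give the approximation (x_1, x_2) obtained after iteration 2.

(5.867, 3.173)

Iteration 1:
  x_1 = (12 - (-2)·0.000) / (3) = 4.000
  x_2 = (10 - (-1)·4.000) / (5) = 2.800
Iteration 2:
  x_1 = (12 - (-2)·2.800) / (3) = 5.867
  x_2 = (10 - (-1)·5.867) / (5) = 3.173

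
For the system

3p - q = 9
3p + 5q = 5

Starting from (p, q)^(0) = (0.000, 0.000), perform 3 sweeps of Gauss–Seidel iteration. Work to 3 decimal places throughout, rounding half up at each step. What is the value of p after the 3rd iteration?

Iteration 1:
  p = (9 - (-1)·0.000) / (3) = 3.000
  q = (5 - (3)·3.000) / (5) = -0.800
Iteration 2:
  p = (9 - (-1)·-0.800) / (3) = 2.733
  q = (5 - (3)·2.733) / (5) = -0.640
Iteration 3:
  p = (9 - (-1)·-0.640) / (3) = 2.787
  q = (5 - (3)·2.787) / (5) = -0.672

2.787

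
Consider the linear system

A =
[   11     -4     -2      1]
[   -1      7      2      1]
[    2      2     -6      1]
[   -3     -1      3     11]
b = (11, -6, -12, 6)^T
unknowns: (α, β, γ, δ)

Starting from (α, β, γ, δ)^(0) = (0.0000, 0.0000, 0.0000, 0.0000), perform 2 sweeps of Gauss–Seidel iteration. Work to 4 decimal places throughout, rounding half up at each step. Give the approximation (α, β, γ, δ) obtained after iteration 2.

(1.1047, -1.3239, 1.9572, 0.1926)

Iteration 1:
  α = (11 - (-4)·0.0000 - (-2)·0.0000 - (1)·0.0000) / (11) = 1.0000
  β = (-6 - (-1)·1.0000 - (2)·0.0000 - (1)·0.0000) / (7) = -0.7143
  γ = (-12 - (2)·1.0000 - (2)·-0.7143 - (1)·0.0000) / (-6) = 2.0952
  δ = (6 - (-3)·1.0000 - (-1)·-0.7143 - (3)·2.0952) / (11) = 0.1818
Iteration 2:
  α = (11 - (-4)·-0.7143 - (-2)·2.0952 - (1)·0.1818) / (11) = 1.1047
  β = (-6 - (-1)·1.1047 - (2)·2.0952 - (1)·0.1818) / (7) = -1.3239
  γ = (-12 - (2)·1.1047 - (2)·-1.3239 - (1)·0.1818) / (-6) = 1.9572
  δ = (6 - (-3)·1.1047 - (-1)·-1.3239 - (3)·1.9572) / (11) = 0.1926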